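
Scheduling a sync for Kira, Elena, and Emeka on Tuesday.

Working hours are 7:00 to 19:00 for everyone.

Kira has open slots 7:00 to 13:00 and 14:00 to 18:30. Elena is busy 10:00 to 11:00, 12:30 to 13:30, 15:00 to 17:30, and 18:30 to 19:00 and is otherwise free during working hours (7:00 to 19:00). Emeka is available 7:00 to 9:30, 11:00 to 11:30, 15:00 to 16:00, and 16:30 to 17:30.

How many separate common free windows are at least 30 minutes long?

Elena free within 07:00–19:00: 07:00–10:00, 11:00–12:30, 13:30–15:00, 17:30–18:30.
Kira ∩ Elena: 07:00–10:00, 11:00–12:30, 14:00–15:00, 17:30–18:30.
Kira ∩ Elena ∩ Emeka: 07:00–09:30, 11:00–11:30.
Windows ≥ 30 min: 07:00–09:30, 11:00–11:30.
That's 2 windows.

2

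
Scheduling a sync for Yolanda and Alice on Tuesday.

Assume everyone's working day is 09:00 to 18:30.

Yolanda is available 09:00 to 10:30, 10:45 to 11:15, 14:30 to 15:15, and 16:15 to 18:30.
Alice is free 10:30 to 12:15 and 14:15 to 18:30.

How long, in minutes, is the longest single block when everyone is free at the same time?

Yolanda ∩ Alice: 10:45–11:15, 14:30–15:15, 16:15–18:30.
Common window lengths: 30, 45, 135 min; longest is 135.

135 minutes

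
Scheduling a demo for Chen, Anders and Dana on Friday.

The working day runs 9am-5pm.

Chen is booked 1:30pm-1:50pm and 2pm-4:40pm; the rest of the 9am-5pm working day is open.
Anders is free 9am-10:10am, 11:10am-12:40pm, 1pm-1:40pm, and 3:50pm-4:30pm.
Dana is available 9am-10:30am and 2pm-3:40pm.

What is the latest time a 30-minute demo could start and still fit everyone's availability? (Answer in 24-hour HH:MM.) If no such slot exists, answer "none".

Chen free within 09:00–17:00: 09:00–13:30, 13:50–14:00, 16:40–17:00.
Chen ∩ Anders: 09:00–10:10, 11:10–12:40, 13:00–13:30.
Chen ∩ Anders ∩ Dana: 09:00–10:10.
Windows ≥ 30 min: 09:00–10:10.
Latest start in the last window 09:00–10:10 is 10:10 − 30 min = 09:40.

09:40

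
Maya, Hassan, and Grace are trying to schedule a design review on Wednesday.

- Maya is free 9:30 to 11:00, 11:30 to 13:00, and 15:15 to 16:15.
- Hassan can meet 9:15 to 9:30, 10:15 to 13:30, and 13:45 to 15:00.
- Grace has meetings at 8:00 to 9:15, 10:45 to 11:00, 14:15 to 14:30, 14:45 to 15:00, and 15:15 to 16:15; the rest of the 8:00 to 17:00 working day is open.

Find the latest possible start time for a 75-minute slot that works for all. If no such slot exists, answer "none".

Grace free within 08:00–17:00: 09:15–10:45, 11:00–14:15, 14:30–14:45, 15:00–15:15, 16:15–17:00.
Maya ∩ Hassan: 10:15–11:00, 11:30–13:00.
Maya ∩ Hassan ∩ Grace: 10:15–10:45, 11:30–13:00.
Windows ≥ 75 min: 11:30–13:00.
Latest start in the last window 11:30–13:00 is 13:00 − 75 min = 11:45.

11:45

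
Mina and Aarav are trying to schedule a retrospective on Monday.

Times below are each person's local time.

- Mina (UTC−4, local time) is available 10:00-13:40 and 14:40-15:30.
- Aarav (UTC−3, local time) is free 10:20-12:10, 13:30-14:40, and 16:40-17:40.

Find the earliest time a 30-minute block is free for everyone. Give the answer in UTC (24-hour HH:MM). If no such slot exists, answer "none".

14:00

Mina → UTC: 14:00–17:40, 18:40–19:30.
Aarav → UTC: 13:20–15:10, 16:30–17:40, 19:40–20:40.
Mina ∩ Aarav: 14:00–15:10, 16:30–17:40.
Windows ≥ 30 min: 14:00–15:10, 16:30–17:40.
Earliest such window starts at 14:00.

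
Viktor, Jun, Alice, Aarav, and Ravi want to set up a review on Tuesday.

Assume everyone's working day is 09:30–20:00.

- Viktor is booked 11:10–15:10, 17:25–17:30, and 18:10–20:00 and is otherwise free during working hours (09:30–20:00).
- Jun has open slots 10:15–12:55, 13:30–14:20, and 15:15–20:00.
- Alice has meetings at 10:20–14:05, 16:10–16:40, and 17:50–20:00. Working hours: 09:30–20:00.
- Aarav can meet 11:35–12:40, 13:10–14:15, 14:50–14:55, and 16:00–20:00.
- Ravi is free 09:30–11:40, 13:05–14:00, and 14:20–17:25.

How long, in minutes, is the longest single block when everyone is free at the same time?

45 minutes

Viktor free within 09:30–20:00: 09:30–11:10, 15:10–17:25, 17:30–18:10.
Alice free within 09:30–20:00: 09:30–10:20, 14:05–16:10, 16:40–17:50.
Viktor ∩ Jun: 10:15–11:10, 15:15–17:25, 17:30–18:10.
Viktor ∩ Jun ∩ Alice: 10:15–10:20, 15:15–16:10, 16:40–17:25, 17:30–17:50.
Viktor ∩ Jun ∩ Alice ∩ Aarav: 16:00–16:10, 16:40–17:25, 17:30–17:50.
Viktor ∩ Jun ∩ Alice ∩ Aarav ∩ Ravi: 16:00–16:10, 16:40–17:25.
Common window lengths: 10, 45 min; longest is 45.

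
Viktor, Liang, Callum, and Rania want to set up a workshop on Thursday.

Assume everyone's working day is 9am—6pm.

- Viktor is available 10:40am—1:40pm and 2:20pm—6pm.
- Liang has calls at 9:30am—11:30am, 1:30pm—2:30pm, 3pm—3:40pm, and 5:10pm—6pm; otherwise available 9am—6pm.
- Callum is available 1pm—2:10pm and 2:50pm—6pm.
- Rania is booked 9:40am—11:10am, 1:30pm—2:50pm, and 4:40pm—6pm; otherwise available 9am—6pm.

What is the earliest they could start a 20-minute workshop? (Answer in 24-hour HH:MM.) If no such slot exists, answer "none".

13:00

Liang free within 09:00–18:00: 09:00–09:30, 11:30–13:30, 14:30–15:00, 15:40–17:10.
Rania free within 09:00–18:00: 09:00–09:40, 11:10–13:30, 14:50–16:40.
Viktor ∩ Liang: 11:30–13:30, 14:30–15:00, 15:40–17:10.
Viktor ∩ Liang ∩ Callum: 13:00–13:30, 14:50–15:00, 15:40–17:10.
Viktor ∩ Liang ∩ Callum ∩ Rania: 13:00–13:30, 14:50–15:00, 15:40–16:40.
Windows ≥ 20 min: 13:00–13:30, 15:40–16:40.
Earliest such window starts at 13:00.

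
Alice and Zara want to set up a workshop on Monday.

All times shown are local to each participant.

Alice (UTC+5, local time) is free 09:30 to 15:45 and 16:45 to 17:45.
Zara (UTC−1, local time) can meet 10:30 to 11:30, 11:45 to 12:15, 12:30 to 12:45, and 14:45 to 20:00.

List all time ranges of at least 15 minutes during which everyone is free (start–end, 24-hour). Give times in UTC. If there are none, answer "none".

11:45–12:30

Alice → UTC: 04:30–10:45, 11:45–12:45.
Zara → UTC: 11:30–12:30, 12:45–13:15, 13:30–13:45, 15:45–21:00.
Alice ∩ Zara: 11:45–12:30.
Windows ≥ 15 min: 11:45–12:30.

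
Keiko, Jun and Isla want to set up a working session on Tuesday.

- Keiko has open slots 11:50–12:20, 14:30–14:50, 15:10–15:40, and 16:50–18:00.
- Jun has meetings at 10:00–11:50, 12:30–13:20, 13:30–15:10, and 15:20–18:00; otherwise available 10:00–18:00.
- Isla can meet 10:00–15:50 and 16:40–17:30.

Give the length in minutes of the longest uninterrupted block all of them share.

Jun free within 10:00–18:00: 11:50–12:30, 13:20–13:30, 15:10–15:20.
Keiko ∩ Jun: 11:50–12:20, 15:10–15:20.
Keiko ∩ Jun ∩ Isla: 11:50–12:20, 15:10–15:20.
Common window lengths: 30, 10 min; longest is 30.

30 minutes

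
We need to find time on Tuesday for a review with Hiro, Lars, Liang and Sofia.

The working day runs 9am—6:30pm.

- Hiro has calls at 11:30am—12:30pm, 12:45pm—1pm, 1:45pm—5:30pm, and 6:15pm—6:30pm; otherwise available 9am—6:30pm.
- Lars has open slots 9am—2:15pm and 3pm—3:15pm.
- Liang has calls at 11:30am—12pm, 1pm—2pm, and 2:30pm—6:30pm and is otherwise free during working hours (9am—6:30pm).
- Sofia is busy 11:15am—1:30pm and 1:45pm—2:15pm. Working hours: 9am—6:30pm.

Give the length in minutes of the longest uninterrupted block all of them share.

135 minutes

Hiro free within 09:00–18:30: 09:00–11:30, 12:30–12:45, 13:00–13:45, 17:30–18:15.
Liang free within 09:00–18:30: 09:00–11:30, 12:00–13:00, 14:00–14:30.
Sofia free within 09:00–18:30: 09:00–11:15, 13:30–13:45, 14:15–18:30.
Hiro ∩ Lars: 09:00–11:30, 12:30–12:45, 13:00–13:45.
Hiro ∩ Lars ∩ Liang: 09:00–11:30, 12:30–12:45.
Hiro ∩ Lars ∩ Liang ∩ Sofia: 09:00–11:15.
Single common window of 135 minutes.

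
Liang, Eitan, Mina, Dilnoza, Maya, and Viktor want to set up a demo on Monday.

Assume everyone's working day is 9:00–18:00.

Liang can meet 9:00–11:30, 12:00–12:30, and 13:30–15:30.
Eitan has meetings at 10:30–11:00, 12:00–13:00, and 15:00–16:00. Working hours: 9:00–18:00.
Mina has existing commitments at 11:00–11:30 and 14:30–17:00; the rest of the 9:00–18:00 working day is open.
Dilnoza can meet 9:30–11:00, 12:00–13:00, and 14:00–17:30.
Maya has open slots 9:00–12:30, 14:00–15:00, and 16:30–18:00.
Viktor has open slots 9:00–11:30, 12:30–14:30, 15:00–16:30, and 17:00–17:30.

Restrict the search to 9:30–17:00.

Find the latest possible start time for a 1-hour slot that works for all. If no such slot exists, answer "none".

Eitan free within 09:00–18:00: 09:00–10:30, 11:00–12:00, 13:00–15:00, 16:00–18:00.
Mina free within 09:00–18:00: 09:00–11:00, 11:30–14:30, 17:00–18:00.
Liang ∩ Eitan: 09:00–10:30, 11:00–11:30, 13:30–15:00.
Liang ∩ Eitan ∩ Mina: 09:00–10:30, 13:30–14:30.
Liang ∩ Eitan ∩ Mina ∩ Dilnoza: 09:30–10:30, 14:00–14:30.
Liang ∩ Eitan ∩ Mina ∩ Dilnoza ∩ Maya: 09:30–10:30, 14:00–14:30.
Liang ∩ Eitan ∩ Mina ∩ Dilnoza ∩ Maya ∩ Viktor: 09:30–10:30, 14:00–14:30.
Restricted to 09:30–17:00: 09:30–10:30, 14:00–14:30.
Windows ≥ 60 min: 09:30–10:30.
Latest start in the last window 09:30–10:30 is 10:30 − 60 min = 09:30.

09:30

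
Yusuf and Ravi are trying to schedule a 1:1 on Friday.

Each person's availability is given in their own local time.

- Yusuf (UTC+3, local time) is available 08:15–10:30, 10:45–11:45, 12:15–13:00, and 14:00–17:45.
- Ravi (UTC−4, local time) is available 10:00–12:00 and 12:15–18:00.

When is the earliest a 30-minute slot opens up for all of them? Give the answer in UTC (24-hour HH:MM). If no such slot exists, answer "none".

Yusuf → UTC: 05:15–07:30, 07:45–08:45, 09:15–10:00, 11:00–14:45.
Ravi → UTC: 14:00–16:00, 16:15–22:00.
Yusuf ∩ Ravi: 14:00–14:45.
Windows ≥ 30 min: 14:00–14:45.
Earliest such window starts at 14:00.

14:00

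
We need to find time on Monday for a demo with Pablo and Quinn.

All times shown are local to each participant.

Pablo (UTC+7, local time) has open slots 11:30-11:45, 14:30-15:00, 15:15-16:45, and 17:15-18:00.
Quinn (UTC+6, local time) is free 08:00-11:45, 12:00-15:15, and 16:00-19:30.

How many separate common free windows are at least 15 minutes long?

Pablo → UTC: 04:30–04:45, 07:30–08:00, 08:15–09:45, 10:15–11:00.
Quinn → UTC: 02:00–05:45, 06:00–09:15, 10:00–13:30.
Pablo ∩ Quinn: 04:30–04:45, 07:30–08:00, 08:15–09:15, 10:15–11:00.
Windows ≥ 15 min: 04:30–04:45, 07:30–08:00, 08:15–09:15, 10:15–11:00.
That's 4 windows.

4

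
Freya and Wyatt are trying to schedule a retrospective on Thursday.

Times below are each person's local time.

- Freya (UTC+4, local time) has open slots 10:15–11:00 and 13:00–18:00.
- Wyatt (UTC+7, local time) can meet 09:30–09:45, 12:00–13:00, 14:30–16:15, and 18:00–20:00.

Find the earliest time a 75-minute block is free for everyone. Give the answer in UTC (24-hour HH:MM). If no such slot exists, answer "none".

Freya → UTC: 06:15–07:00, 09:00–14:00.
Wyatt → UTC: 02:30–02:45, 05:00–06:00, 07:30–09:15, 11:00–13:00.
Freya ∩ Wyatt: 09:00–09:15, 11:00–13:00.
Windows ≥ 75 min: 11:00–13:00.
Earliest such window starts at 11:00.

11:00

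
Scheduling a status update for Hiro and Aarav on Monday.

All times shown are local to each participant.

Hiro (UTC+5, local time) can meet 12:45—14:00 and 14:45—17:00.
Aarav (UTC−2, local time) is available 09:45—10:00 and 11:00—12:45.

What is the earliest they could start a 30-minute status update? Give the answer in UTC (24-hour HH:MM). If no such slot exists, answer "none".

none

Hiro → UTC: 07:45–09:00, 09:45–12:00.
Aarav → UTC: 11:45–12:00, 13:00–14:45.
Hiro ∩ Aarav: 11:45–12:00.
Windows ≥ 30 min: (none).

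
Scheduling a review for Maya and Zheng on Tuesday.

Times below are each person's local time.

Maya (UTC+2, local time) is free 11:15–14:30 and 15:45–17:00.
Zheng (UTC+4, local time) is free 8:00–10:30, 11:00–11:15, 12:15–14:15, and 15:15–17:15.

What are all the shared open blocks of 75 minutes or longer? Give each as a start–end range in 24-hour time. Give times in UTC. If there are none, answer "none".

Maya → UTC: 09:15–12:30, 13:45–15:00.
Zheng → UTC: 04:00–06:30, 07:00–07:15, 08:15–10:15, 11:15–13:15.
Maya ∩ Zheng: 09:15–10:15, 11:15–12:30.
Windows ≥ 75 min: 11:15–12:30.

11:15–12:30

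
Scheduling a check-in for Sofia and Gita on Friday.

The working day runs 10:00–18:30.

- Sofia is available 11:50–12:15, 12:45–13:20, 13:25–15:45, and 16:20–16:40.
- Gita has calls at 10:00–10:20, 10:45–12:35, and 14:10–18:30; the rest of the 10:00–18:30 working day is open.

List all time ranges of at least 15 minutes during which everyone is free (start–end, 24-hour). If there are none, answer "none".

Gita free within 10:00–18:30: 10:20–10:45, 12:35–14:10.
Sofia ∩ Gita: 12:45–13:20, 13:25–14:10.
Windows ≥ 15 min: 12:45–13:20, 13:25–14:10.

12:45–13:20, 13:25–14:10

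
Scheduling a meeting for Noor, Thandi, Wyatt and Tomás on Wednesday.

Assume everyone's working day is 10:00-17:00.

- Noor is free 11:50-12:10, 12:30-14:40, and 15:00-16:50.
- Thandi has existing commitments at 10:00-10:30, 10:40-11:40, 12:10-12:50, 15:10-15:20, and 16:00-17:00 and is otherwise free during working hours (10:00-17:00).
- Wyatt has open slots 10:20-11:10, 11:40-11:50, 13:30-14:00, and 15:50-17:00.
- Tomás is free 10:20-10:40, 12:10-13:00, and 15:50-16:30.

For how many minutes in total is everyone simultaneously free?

Thandi free within 10:00–17:00: 10:30–10:40, 11:40–12:10, 12:50–15:10, 15:20–16:00.
Noor ∩ Thandi: 11:50–12:10, 12:50–14:40, 15:00–15:10, 15:20–16:00.
Noor ∩ Thandi ∩ Wyatt: 13:30–14:00, 15:50–16:00.
Noor ∩ Thandi ∩ Wyatt ∩ Tomás: 15:50–16:00.
Total common minutes: 10.

10 minutes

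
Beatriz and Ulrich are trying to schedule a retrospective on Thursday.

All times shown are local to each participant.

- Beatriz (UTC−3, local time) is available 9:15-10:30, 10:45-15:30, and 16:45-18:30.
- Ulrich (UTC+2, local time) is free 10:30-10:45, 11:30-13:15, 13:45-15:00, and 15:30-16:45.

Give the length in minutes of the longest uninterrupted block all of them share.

60 minutes

Beatriz → UTC: 12:15–13:30, 13:45–18:30, 19:45–21:30.
Ulrich → UTC: 08:30–08:45, 09:30–11:15, 11:45–13:00, 13:30–14:45.
Beatriz ∩ Ulrich: 12:15–13:00, 13:45–14:45.
Common window lengths: 45, 60 min; longest is 60.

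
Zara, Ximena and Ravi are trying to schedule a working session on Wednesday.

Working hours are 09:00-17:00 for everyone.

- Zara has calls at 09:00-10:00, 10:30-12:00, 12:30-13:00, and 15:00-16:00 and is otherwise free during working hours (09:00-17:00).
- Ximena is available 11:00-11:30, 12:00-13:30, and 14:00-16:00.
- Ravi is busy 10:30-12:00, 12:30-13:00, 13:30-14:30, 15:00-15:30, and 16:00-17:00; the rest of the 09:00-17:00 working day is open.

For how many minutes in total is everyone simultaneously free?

90 minutes

Zara free within 09:00–17:00: 10:00–10:30, 12:00–12:30, 13:00–15:00, 16:00–17:00.
Ravi free within 09:00–17:00: 09:00–10:30, 12:00–12:30, 13:00–13:30, 14:30–15:00, 15:30–16:00.
Zara ∩ Ximena: 12:00–12:30, 13:00–13:30, 14:00–15:00.
Zara ∩ Ximena ∩ Ravi: 12:00–12:30, 13:00–13:30, 14:30–15:00.
Total common minutes: 30 + 30 + 30 = 90.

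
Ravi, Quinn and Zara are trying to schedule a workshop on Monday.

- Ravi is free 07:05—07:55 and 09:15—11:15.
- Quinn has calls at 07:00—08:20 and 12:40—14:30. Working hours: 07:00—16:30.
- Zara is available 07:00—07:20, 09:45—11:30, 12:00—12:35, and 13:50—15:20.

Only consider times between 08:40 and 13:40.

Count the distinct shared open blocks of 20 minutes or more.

Quinn free within 07:00–16:30: 08:20–12:40, 14:30–16:30.
Ravi ∩ Quinn: 09:15–11:15.
Ravi ∩ Quinn ∩ Zara: 09:45–11:15.
Restricted to 08:40–13:40: 09:45–11:15.
Windows ≥ 20 min: 09:45–11:15.
That's 1 window.

1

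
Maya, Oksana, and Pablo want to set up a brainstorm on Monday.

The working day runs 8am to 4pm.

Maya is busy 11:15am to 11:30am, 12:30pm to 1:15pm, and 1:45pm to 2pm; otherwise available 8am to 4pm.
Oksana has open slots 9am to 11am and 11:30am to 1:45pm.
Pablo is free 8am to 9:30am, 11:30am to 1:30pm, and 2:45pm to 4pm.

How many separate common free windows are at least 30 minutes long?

2

Maya free within 08:00–16:00: 08:00–11:15, 11:30–12:30, 13:15–13:45, 14:00–16:00.
Maya ∩ Oksana: 09:00–11:00, 11:30–12:30, 13:15–13:45.
Maya ∩ Oksana ∩ Pablo: 09:00–09:30, 11:30–12:30, 13:15–13:30.
Windows ≥ 30 min: 09:00–09:30, 11:30–12:30.
That's 2 windows.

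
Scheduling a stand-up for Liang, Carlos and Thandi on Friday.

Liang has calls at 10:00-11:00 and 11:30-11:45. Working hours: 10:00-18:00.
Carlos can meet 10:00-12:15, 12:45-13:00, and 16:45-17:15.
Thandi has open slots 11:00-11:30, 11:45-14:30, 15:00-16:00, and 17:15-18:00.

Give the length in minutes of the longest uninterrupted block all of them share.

30 minutes

Liang free within 10:00–18:00: 11:00–11:30, 11:45–18:00.
Liang ∩ Carlos: 11:00–11:30, 11:45–12:15, 12:45–13:00, 16:45–17:15.
Liang ∩ Carlos ∩ Thandi: 11:00–11:30, 11:45–12:15, 12:45–13:00.
Common window lengths: 30, 30, 15 min; longest is 30.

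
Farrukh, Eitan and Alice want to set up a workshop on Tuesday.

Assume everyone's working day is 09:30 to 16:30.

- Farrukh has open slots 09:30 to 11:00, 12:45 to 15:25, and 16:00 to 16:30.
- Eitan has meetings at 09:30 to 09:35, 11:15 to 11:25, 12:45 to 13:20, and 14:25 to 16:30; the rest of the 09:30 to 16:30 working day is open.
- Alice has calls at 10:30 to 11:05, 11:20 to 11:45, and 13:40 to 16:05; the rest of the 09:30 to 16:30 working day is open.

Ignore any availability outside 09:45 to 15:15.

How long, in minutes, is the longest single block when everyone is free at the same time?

45 minutes

Eitan free within 09:30–16:30: 09:35–11:15, 11:25–12:45, 13:20–14:25.
Alice free within 09:30–16:30: 09:30–10:30, 11:05–11:20, 11:45–13:40, 16:05–16:30.
Farrukh ∩ Eitan: 09:35–11:00, 13:20–14:25.
Farrukh ∩ Eitan ∩ Alice: 09:35–10:30, 13:20–13:40.
Restricted to 09:45–15:15: 09:45–10:30, 13:20–13:40.
Common window lengths: 45, 20 min; longest is 45.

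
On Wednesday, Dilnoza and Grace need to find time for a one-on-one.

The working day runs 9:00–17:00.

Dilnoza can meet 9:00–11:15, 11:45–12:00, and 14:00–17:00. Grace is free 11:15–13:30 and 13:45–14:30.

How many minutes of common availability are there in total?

45 minutes

Dilnoza ∩ Grace: 11:45–12:00, 14:00–14:30.
Total common minutes: 15 + 30 = 45.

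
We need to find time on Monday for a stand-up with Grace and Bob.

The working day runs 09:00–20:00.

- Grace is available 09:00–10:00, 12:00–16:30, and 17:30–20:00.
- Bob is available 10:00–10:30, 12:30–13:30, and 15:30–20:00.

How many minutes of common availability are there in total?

Grace ∩ Bob: 12:30–13:30, 15:30–16:30, 17:30–20:00.
Total common minutes: 60 + 60 + 150 = 270.

270 minutes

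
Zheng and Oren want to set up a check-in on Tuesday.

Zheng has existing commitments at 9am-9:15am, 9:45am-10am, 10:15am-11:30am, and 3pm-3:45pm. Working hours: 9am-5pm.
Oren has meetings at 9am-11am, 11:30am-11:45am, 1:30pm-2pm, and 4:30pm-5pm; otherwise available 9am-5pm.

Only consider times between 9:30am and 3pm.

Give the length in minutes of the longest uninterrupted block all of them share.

Zheng free within 09:00–17:00: 09:15–09:45, 10:00–10:15, 11:30–15:00, 15:45–17:00.
Oren free within 09:00–17:00: 11:00–11:30, 11:45–13:30, 14:00–16:30.
Zheng ∩ Oren: 11:45–13:30, 14:00–15:00, 15:45–16:30.
Restricted to 09:30–15:00: 11:45–13:30, 14:00–15:00.
Common window lengths: 105, 60 min; longest is 105.

105 minutes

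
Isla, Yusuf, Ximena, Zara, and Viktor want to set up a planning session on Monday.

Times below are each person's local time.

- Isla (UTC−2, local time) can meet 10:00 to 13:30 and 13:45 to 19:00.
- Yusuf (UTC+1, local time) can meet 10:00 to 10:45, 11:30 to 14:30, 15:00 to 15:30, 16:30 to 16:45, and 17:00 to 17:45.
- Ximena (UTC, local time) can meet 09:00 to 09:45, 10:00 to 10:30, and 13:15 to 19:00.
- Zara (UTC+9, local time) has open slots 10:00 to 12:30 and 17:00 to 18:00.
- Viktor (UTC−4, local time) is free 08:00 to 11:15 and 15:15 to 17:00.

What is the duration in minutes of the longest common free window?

0 minutes

Isla → UTC: 12:00–15:30, 15:45–21:00.
Yusuf → UTC: 09:00–09:45, 10:30–13:30, 14:00–14:30, 15:30–15:45, 16:00–16:45.
Ximena → UTC: 09:00–09:45, 10:00–10:30, 13:15–19:00.
Zara → UTC: 01:00–03:30, 08:00–09:00.
Viktor → UTC: 12:00–15:15, 19:15–21:00.
Isla ∩ Yusuf: 12:00–13:30, 14:00–14:30, 16:00–16:45.
Isla ∩ Yusuf ∩ Ximena: 13:15–13:30, 14:00–14:30, 16:00–16:45.
Isla ∩ Yusuf ∩ Ximena ∩ Zara: (none).
Isla ∩ Yusuf ∩ Ximena ∩ Zara ∩ Viktor: (none).
No common window.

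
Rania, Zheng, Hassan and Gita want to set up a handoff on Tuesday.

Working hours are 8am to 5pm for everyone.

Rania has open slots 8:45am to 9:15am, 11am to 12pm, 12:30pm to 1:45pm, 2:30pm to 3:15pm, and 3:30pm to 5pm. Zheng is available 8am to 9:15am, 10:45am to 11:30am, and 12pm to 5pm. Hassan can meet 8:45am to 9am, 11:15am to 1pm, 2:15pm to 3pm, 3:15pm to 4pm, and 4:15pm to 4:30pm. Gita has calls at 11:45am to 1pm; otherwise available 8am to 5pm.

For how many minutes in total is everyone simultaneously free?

105 minutes

Gita free within 08:00–17:00: 08:00–11:45, 13:00–17:00.
Rania ∩ Zheng: 08:45–09:15, 11:00–11:30, 12:30–13:45, 14:30–15:15, 15:30–17:00.
Rania ∩ Zheng ∩ Hassan: 08:45–09:00, 11:15–11:30, 12:30–13:00, 14:30–15:00, 15:30–16:00, 16:15–16:30.
Rania ∩ Zheng ∩ Hassan ∩ Gita: 08:45–09:00, 11:15–11:30, 14:30–15:00, 15:30–16:00, 16:15–16:30.
Total common minutes: 15 + 15 + 30 + 30 + 15 = 105.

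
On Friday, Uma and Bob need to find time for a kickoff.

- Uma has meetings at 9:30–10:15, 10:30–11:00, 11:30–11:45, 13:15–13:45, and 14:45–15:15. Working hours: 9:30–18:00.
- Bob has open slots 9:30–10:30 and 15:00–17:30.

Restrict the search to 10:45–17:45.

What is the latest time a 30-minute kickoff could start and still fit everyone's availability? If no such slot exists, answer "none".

17:00

Uma free within 09:30–18:00: 10:15–10:30, 11:00–11:30, 11:45–13:15, 13:45–14:45, 15:15–18:00.
Uma ∩ Bob: 10:15–10:30, 15:15–17:30.
Restricted to 10:45–17:45: 15:15–17:30.
Windows ≥ 30 min: 15:15–17:30.
Latest start in the last window 15:15–17:30 is 17:30 − 30 min = 17:00.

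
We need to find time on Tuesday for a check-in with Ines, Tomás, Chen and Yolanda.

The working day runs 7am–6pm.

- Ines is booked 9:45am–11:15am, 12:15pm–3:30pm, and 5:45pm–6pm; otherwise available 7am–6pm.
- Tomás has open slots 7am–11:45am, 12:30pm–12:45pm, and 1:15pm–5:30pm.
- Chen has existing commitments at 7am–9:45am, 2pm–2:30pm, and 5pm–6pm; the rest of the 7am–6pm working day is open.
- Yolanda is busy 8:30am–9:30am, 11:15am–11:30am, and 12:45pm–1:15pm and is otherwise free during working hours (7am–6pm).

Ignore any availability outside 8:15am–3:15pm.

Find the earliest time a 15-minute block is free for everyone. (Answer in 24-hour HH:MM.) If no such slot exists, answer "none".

Ines free within 07:00–18:00: 07:00–09:45, 11:15–12:15, 15:30–17:45.
Chen free within 07:00–18:00: 09:45–14:00, 14:30–17:00.
Yolanda free within 07:00–18:00: 07:00–08:30, 09:30–11:15, 11:30–12:45, 13:15–18:00.
Ines ∩ Tomás: 07:00–09:45, 11:15–11:45, 15:30–17:30.
Ines ∩ Tomás ∩ Chen: 11:15–11:45, 15:30–17:00.
Ines ∩ Tomás ∩ Chen ∩ Yolanda: 11:30–11:45, 15:30–17:00.
Restricted to 08:15–15:15: 11:30–11:45.
Windows ≥ 15 min: 11:30–11:45.
Earliest such window starts at 11:30.

11:30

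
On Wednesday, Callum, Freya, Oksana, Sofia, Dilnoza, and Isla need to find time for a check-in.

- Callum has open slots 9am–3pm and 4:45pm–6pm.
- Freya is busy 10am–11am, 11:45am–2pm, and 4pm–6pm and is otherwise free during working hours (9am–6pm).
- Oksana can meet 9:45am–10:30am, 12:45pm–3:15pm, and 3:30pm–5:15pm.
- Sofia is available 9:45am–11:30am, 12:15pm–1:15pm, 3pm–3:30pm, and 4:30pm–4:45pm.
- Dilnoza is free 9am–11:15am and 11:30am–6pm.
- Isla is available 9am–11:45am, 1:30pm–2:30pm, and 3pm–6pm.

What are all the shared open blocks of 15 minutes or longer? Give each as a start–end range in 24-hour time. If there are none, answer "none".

Freya free within 09:00–18:00: 09:00–10:00, 11:00–11:45, 14:00–16:00.
Callum ∩ Freya: 09:00–10:00, 11:00–11:45, 14:00–15:00.
Callum ∩ Freya ∩ Oksana: 09:45–10:00, 14:00–15:00.
Callum ∩ Freya ∩ Oksana ∩ Sofia: 09:45–10:00.
Callum ∩ Freya ∩ Oksana ∩ Sofia ∩ Dilnoza: 09:45–10:00.
Callum ∩ Freya ∩ Oksana ∩ Sofia ∩ Dilnoza ∩ Isla: 09:45–10:00.
Windows ≥ 15 min: 09:45–10:00.

09:45–10:00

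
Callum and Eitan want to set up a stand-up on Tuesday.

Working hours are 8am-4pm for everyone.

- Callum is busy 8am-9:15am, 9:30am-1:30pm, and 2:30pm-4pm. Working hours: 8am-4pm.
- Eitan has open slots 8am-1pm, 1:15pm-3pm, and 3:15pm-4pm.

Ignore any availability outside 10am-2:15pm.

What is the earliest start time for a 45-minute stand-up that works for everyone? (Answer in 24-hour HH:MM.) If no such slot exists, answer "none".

Callum free within 08:00–16:00: 09:15–09:30, 13:30–14:30.
Callum ∩ Eitan: 09:15–09:30, 13:30–14:30.
Restricted to 10:00–14:15: 13:30–14:15.
Windows ≥ 45 min: 13:30–14:15.
Earliest such window starts at 13:30.

13:30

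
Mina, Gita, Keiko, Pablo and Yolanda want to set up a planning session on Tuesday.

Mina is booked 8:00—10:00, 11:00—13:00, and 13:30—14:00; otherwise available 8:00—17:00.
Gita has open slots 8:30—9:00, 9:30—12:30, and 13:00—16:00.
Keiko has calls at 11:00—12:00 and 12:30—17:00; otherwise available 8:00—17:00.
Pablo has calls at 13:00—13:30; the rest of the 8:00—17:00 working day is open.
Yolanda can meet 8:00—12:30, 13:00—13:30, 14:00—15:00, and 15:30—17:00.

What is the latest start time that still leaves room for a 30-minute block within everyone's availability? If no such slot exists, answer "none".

10:30

Mina free within 08:00–17:00: 10:00–11:00, 13:00–13:30, 14:00–17:00.
Keiko free within 08:00–17:00: 08:00–11:00, 12:00–12:30.
Pablo free within 08:00–17:00: 08:00–13:00, 13:30–17:00.
Mina ∩ Gita: 10:00–11:00, 13:00–13:30, 14:00–16:00.
Mina ∩ Gita ∩ Keiko: 10:00–11:00.
Mina ∩ Gita ∩ Keiko ∩ Pablo: 10:00–11:00.
Mina ∩ Gita ∩ Keiko ∩ Pablo ∩ Yolanda: 10:00–11:00.
Windows ≥ 30 min: 10:00–11:00.
Latest start in the last window 10:00–11:00 is 11:00 − 30 min = 10:30.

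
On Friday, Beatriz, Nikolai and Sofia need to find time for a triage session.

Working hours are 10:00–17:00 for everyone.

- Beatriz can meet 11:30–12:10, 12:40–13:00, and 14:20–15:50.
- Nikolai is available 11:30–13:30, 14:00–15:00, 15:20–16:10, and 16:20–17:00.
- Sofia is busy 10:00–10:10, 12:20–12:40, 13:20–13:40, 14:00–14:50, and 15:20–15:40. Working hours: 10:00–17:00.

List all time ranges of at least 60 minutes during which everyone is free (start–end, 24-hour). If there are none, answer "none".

Sofia free within 10:00–17:00: 10:10–12:20, 12:40–13:20, 13:40–14:00, 14:50–15:20, 15:40–17:00.
Beatriz ∩ Nikolai: 11:30–12:10, 12:40–13:00, 14:20–15:00, 15:20–15:50.
Beatriz ∩ Nikolai ∩ Sofia: 11:30–12:10, 12:40–13:00, 14:50–15:00, 15:40–15:50.
Windows ≥ 60 min: (none).

none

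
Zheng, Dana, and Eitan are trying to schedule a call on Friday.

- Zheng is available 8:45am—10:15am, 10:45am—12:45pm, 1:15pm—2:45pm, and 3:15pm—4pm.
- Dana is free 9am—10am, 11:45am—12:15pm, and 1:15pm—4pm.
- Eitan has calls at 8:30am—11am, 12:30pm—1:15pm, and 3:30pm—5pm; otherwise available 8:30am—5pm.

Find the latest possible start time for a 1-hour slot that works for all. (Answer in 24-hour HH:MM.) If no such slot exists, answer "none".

13:45

Eitan free within 08:30–17:00: 11:00–12:30, 13:15–15:30.
Zheng ∩ Dana: 09:00–10:00, 11:45–12:15, 13:15–14:45, 15:15–16:00.
Zheng ∩ Dana ∩ Eitan: 11:45–12:15, 13:15–14:45, 15:15–15:30.
Windows ≥ 60 min: 13:15–14:45.
Latest start in the last window 13:15–14:45 is 14:45 − 60 min = 13:45.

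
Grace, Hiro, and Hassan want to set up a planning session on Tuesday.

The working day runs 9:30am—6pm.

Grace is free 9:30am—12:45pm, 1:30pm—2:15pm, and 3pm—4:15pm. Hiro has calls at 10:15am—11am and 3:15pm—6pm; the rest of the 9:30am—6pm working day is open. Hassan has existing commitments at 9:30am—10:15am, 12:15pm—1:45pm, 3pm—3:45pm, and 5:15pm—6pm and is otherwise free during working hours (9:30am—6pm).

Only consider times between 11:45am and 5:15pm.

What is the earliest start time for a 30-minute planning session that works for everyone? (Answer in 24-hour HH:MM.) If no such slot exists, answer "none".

Hiro free within 09:30–18:00: 09:30–10:15, 11:00–15:15.
Hassan free within 09:30–18:00: 10:15–12:15, 13:45–15:00, 15:45–17:15.
Grace ∩ Hiro: 09:30–10:15, 11:00–12:45, 13:30–14:15, 15:00–15:15.
Grace ∩ Hiro ∩ Hassan: 11:00–12:15, 13:45–14:15.
Restricted to 11:45–17:15: 11:45–12:15, 13:45–14:15.
Windows ≥ 30 min: 11:45–12:15, 13:45–14:15.
Earliest such window starts at 11:45.

11:45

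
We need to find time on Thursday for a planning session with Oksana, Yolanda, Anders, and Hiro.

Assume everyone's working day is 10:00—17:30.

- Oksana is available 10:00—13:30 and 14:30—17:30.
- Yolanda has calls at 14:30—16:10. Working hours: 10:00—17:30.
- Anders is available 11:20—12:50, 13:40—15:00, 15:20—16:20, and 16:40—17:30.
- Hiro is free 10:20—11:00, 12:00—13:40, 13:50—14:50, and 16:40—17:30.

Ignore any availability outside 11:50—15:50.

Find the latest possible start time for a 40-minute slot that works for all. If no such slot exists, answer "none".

12:10

Yolanda free within 10:00–17:30: 10:00–14:30, 16:10–17:30.
Oksana ∩ Yolanda: 10:00–13:30, 16:10–17:30.
Oksana ∩ Yolanda ∩ Anders: 11:20–12:50, 16:10–16:20, 16:40–17:30.
Oksana ∩ Yolanda ∩ Anders ∩ Hiro: 12:00–12:50, 16:40–17:30.
Restricted to 11:50–15:50: 12:00–12:50.
Windows ≥ 40 min: 12:00–12:50.
Latest start in the last window 12:00–12:50 is 12:50 − 40 min = 12:10.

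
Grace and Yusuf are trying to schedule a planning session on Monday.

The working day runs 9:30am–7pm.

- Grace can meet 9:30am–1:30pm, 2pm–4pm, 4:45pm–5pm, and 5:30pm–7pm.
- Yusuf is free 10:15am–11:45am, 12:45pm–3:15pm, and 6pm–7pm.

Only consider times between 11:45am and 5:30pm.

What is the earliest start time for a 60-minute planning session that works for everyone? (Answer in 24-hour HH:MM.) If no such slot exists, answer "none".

Grace ∩ Yusuf: 10:15–11:45, 12:45–13:30, 14:00–15:15, 18:00–19:00.
Restricted to 11:45–17:30: 12:45–13:30, 14:00–15:15.
Windows ≥ 60 min: 14:00–15:15.
Earliest such window starts at 14:00.

14:00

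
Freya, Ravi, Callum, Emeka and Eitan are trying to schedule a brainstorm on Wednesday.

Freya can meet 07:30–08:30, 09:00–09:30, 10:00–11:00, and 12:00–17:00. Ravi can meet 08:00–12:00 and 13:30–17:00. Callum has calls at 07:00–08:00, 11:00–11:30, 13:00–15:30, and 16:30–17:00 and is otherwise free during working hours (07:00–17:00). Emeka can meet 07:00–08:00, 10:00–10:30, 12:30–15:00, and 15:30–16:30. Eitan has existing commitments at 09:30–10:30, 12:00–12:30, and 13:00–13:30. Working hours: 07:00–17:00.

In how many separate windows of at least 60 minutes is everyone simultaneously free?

1

Callum free within 07:00–17:00: 08:00–11:00, 11:30–13:00, 15:30–16:30.
Eitan free within 07:00–17:00: 07:00–09:30, 10:30–12:00, 12:30–13:00, 13:30–17:00.
Freya ∩ Ravi: 08:00–08:30, 09:00–09:30, 10:00–11:00, 13:30–17:00.
Freya ∩ Ravi ∩ Callum: 08:00–08:30, 09:00–09:30, 10:00–11:00, 15:30–16:30.
Freya ∩ Ravi ∩ Callum ∩ Emeka: 10:00–10:30, 15:30–16:30.
Freya ∩ Ravi ∩ Callum ∩ Emeka ∩ Eitan: 15:30–16:30.
Windows ≥ 60 min: 15:30–16:30.
That's 1 window.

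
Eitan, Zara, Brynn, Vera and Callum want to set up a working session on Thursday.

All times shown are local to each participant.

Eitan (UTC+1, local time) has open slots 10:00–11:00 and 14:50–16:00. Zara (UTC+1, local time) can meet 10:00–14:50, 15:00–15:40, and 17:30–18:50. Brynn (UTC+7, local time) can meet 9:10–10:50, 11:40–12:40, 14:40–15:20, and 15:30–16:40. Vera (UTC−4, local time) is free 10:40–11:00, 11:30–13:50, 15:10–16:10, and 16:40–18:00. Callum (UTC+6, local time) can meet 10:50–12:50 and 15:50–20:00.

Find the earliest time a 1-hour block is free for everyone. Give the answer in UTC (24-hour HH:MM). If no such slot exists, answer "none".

Eitan → UTC: 09:00–10:00, 13:50–15:00.
Zara → UTC: 09:00–13:50, 14:00–14:40, 16:30–17:50.
Brynn → UTC: 02:10–03:50, 04:40–05:40, 07:40–08:20, 08:30–09:40.
Vera → UTC: 14:40–15:00, 15:30–17:50, 19:10–20:10, 20:40–22:00.
Callum → UTC: 04:50–06:50, 09:50–14:00.
Eitan ∩ Zara: 09:00–10:00, 14:00–14:40.
Eitan ∩ Zara ∩ Brynn: 09:00–09:40.
Eitan ∩ Zara ∩ Brynn ∩ Vera: (none).
Eitan ∩ Zara ∩ Brynn ∩ Vera ∩ Callum: (none).
Windows ≥ 60 min: (none).

none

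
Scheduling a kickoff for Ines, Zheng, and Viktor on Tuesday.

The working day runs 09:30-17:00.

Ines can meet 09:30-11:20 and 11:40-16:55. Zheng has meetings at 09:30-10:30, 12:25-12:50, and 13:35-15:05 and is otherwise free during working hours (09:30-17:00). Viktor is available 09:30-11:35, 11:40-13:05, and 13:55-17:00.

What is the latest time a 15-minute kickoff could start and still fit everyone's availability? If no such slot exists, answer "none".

Zheng free within 09:30–17:00: 10:30–12:25, 12:50–13:35, 15:05–17:00.
Ines ∩ Zheng: 10:30–11:20, 11:40–12:25, 12:50–13:35, 15:05–16:55.
Ines ∩ Zheng ∩ Viktor: 10:30–11:20, 11:40–12:25, 12:50–13:05, 15:05–16:55.
Windows ≥ 15 min: 10:30–11:20, 11:40–12:25, 12:50–13:05, 15:05–16:55.
Latest start in the last window 15:05–16:55 is 16:55 − 15 min = 16:40.

16:40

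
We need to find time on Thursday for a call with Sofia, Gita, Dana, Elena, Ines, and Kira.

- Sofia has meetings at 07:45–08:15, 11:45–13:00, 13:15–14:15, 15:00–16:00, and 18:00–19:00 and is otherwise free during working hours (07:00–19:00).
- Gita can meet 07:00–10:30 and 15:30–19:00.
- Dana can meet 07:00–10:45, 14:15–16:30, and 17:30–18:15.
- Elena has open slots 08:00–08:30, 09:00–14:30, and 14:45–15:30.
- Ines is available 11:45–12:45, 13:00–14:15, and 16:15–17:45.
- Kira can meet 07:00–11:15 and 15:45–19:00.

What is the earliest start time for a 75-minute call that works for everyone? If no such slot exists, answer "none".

none

Sofia free within 07:00–19:00: 07:00–07:45, 08:15–11:45, 13:00–13:15, 14:15–15:00, 16:00–18:00.
Sofia ∩ Gita: 07:00–07:45, 08:15–10:30, 16:00–18:00.
Sofia ∩ Gita ∩ Dana: 07:00–07:45, 08:15–10:30, 16:00–16:30, 17:30–18:00.
Sofia ∩ Gita ∩ Dana ∩ Elena: 08:15–08:30, 09:00–10:30.
Sofia ∩ Gita ∩ Dana ∩ Elena ∩ Ines: (none).
Sofia ∩ Gita ∩ Dana ∩ Elena ∩ Ines ∩ Kira: (none).
Windows ≥ 75 min: (none).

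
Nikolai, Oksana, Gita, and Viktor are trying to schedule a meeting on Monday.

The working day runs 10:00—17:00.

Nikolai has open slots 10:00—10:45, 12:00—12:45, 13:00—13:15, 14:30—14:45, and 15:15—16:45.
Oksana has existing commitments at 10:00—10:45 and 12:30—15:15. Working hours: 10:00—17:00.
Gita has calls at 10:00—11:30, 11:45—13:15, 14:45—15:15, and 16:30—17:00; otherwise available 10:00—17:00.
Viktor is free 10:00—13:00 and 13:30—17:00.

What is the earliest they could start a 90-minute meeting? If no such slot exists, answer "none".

Oksana free within 10:00–17:00: 10:45–12:30, 15:15–17:00.
Gita free within 10:00–17:00: 11:30–11:45, 13:15–14:45, 15:15–16:30.
Nikolai ∩ Oksana: 12:00–12:30, 15:15–16:45.
Nikolai ∩ Oksana ∩ Gita: 15:15–16:30.
Nikolai ∩ Oksana ∩ Gita ∩ Viktor: 15:15–16:30.
Windows ≥ 90 min: (none).

none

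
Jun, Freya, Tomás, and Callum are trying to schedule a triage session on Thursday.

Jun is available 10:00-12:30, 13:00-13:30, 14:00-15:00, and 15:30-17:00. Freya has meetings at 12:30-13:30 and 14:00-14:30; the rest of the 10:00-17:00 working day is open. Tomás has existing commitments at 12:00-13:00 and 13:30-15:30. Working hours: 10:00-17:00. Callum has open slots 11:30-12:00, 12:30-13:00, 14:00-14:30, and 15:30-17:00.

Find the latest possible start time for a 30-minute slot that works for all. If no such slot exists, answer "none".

16:30

Freya free within 10:00–17:00: 10:00–12:30, 13:30–14:00, 14:30–17:00.
Tomás free within 10:00–17:00: 10:00–12:00, 13:00–13:30, 15:30–17:00.
Jun ∩ Freya: 10:00–12:30, 14:30–15:00, 15:30–17:00.
Jun ∩ Freya ∩ Tomás: 10:00–12:00, 15:30–17:00.
Jun ∩ Freya ∩ Tomás ∩ Callum: 11:30–12:00, 15:30–17:00.
Windows ≥ 30 min: 11:30–12:00, 15:30–17:00.
Latest start in the last window 15:30–17:00 is 17:00 − 30 min = 16:30.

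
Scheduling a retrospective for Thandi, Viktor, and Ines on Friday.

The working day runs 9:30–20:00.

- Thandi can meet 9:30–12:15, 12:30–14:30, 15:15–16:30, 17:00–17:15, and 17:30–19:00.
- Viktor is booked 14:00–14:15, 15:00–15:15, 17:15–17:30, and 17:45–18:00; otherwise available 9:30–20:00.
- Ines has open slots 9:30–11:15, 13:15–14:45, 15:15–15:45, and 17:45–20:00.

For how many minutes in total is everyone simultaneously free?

Viktor free within 09:30–20:00: 09:30–14:00, 14:15–15:00, 15:15–17:15, 17:30–17:45, 18:00–20:00.
Thandi ∩ Viktor: 09:30–12:15, 12:30–14:00, 14:15–14:30, 15:15–16:30, 17:00–17:15, 17:30–17:45, 18:00–19:00.
Thandi ∩ Viktor ∩ Ines: 09:30–11:15, 13:15–14:00, 14:15–14:30, 15:15–15:45, 18:00–19:00.
Total common minutes: 105 + 45 + 15 + 30 + 60 = 255.

255 minutes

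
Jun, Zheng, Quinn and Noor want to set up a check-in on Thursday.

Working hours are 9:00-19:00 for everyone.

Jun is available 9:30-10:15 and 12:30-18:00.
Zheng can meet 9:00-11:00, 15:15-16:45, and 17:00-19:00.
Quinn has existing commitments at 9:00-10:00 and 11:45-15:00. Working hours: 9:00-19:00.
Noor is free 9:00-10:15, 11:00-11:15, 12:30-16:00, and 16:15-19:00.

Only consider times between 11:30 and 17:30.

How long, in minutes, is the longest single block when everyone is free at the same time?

45 minutes

Quinn free within 09:00–19:00: 10:00–11:45, 15:00–19:00.
Jun ∩ Zheng: 09:30–10:15, 15:15–16:45, 17:00–18:00.
Jun ∩ Zheng ∩ Quinn: 10:00–10:15, 15:15–16:45, 17:00–18:00.
Jun ∩ Zheng ∩ Quinn ∩ Noor: 10:00–10:15, 15:15–16:00, 16:15–16:45, 17:00–18:00.
Restricted to 11:30–17:30: 15:15–16:00, 16:15–16:45, 17:00–17:30.
Common window lengths: 45, 30, 30 min; longest is 45.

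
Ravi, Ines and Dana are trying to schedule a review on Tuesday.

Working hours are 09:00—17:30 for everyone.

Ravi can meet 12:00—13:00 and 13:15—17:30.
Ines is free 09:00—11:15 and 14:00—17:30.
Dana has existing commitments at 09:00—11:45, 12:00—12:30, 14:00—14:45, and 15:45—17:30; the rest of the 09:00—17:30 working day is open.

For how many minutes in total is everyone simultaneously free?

Dana free within 09:00–17:30: 11:45–12:00, 12:30–14:00, 14:45–15:45.
Ravi ∩ Ines: 14:00–17:30.
Ravi ∩ Ines ∩ Dana: 14:45–15:45.
Total common minutes: 60.

60 minutes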